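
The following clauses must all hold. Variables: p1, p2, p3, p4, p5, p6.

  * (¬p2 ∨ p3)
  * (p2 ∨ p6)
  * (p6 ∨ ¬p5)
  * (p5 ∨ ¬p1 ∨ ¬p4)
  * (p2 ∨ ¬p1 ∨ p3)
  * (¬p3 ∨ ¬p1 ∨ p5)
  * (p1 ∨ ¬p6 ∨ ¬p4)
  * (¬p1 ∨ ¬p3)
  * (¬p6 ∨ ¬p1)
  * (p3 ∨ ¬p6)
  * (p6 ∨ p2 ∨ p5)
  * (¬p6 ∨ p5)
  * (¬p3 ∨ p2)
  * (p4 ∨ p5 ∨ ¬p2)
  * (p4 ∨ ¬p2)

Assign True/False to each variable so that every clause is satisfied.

Try p1 = False.
The remaining clauses are satisfied by p2 = True, p3 = True, p4 = True, p5 = False, p6 = False.
Check each clause:
  1. (p3 ∨ ¬p2) — p3 is true.
  2. (p6 ∨ p2) — p2 is true.
  3. (p6 ∨ ¬p5) — ¬p5 is true.
  4. (¬p1 ∨ p5 ∨ ¬p4) — ¬p1 is true.
  5. (¬p1 ∨ p3 ∨ p2) — p2 is true.
  6. (p5 ∨ ¬p1 ∨ ¬p3) — ¬p1 is true.
  7. (p1 ∨ ¬p6 ∨ ¬p4) — ¬p6 is true.
  8. (¬p3 ∨ ¬p1) — ¬p1 is true.
  9. (¬p6 ∨ ¬p1) — ¬p6 is true.
  10. (¬p6 ∨ p3) — ¬p6 is true.
  11. (p6 ∨ p5 ∨ p2) — p2 is true.
  12. (¬p6 ∨ p5) — ¬p6 is true.
  13. (p2 ∨ ¬p3) — p2 is true.
  14. (p4 ∨ ¬p2 ∨ p5) — p4 is true.
  15. (p4 ∨ ¬p2) — p4 is true.

p1=False, p2=True, p3=True, p4=True, p5=False, p6=False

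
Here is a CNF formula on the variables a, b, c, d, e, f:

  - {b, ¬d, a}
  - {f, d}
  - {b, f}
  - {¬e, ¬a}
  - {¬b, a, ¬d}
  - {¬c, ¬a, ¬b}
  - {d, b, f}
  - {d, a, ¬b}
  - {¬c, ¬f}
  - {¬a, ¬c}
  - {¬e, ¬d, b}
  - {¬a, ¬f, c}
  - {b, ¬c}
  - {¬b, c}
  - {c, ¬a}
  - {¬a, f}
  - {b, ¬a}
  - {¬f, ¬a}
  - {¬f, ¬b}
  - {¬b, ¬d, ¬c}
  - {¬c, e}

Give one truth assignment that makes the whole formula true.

a=False, b=False, c=False, d=False, e=False, f=True

Branch on a: take a = False.
Set b = False and propagate.
  then d is forced to False.
  then f is forced to True.
  then c is forced to False.
e is now unconstrained; take e = False.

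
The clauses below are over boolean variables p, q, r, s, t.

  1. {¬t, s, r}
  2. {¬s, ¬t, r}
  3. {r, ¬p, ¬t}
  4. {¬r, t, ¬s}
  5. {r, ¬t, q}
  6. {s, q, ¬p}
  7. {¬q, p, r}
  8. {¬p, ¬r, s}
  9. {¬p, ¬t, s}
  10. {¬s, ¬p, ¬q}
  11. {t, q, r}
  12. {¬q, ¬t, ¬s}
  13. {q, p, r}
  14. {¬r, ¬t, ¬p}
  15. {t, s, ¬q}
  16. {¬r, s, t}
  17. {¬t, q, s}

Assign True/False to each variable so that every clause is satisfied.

Try p = False.
Try q = True.
  then r is forced to True.
Set s = False and propagate.
  then t is forced to True.
Check each clause:
  1. {¬t, r, s} — r is true.
  2. {r, ¬t, ¬s} — r is true.
  3. {¬t, ¬p, r} — r is true.
  4. {¬s, t, ¬r} — ¬s is true.
  5. {¬t, r, q} — q is true.
  6. {s, q, ¬p} — q is true.
  7. {p, r, ¬q} — r is true.
  8. {s, ¬r, ¬p} — ¬p is true.
  9. {s, ¬t, ¬p} — ¬p is true.
  10. {¬q, ¬s, ¬p} — ¬s is true.
  11. {r, t, q} — q is true.
  12. {¬q, ¬t, ¬s} — ¬s is true.
  13. {q, p, r} — q is true.
  14. {¬p, ¬t, ¬r} — ¬p is true.
  15. {¬q, s, t} — t is true.
  16. {¬r, t, s} — t is true.
  17. {s, q, ¬t} — q is true.

p=False, q=True, r=True, s=False, t=True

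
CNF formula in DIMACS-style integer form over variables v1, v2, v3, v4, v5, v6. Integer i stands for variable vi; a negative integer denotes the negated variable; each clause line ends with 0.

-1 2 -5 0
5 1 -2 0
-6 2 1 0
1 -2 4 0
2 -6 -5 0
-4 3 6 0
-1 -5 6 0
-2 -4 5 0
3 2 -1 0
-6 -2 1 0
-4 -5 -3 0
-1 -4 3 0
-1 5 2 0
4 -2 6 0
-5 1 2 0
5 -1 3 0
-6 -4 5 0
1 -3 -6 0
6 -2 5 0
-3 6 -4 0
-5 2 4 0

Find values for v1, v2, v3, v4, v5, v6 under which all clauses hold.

v1=T, v2=T, v3=F, v4=F, v5=T, v6=T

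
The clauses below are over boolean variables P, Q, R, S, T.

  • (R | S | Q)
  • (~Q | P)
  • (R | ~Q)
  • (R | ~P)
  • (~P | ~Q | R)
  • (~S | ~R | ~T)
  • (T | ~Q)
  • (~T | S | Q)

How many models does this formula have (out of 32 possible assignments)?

The models are:
  P=0 Q=0 R=0 S=1 T=0
  P=0 Q=0 R=0 S=1 T=1
  P=0 Q=0 R=1 S=0 T=0
  P=0 Q=0 R=1 S=1 T=0
  P=1 Q=0 R=1 S=0 T=0
  P=1 Q=0 R=1 S=1 T=0
  P=1 Q=1 R=1 S=0 T=1
Count: 7.

7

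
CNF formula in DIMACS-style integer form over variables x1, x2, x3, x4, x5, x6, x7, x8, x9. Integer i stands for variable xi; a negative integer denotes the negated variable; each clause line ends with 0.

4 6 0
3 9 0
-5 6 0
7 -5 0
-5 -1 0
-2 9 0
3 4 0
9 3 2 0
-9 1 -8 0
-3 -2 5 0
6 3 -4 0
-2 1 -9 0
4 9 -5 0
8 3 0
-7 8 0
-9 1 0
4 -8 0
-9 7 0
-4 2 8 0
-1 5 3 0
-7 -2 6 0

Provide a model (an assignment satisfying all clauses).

Pure literal: x6 appears only positively; assign x6 = True.
Set x1 = True and propagate.
  then x5 is forced to False.
  then x3 is forced to True.
  then x2 is forced to False.
Set x4 = False and propagate.
  then x8 is forced to False.
  then x7 is forced to False.
  then x9 is forced to False.
Check each clause:
  1. (x4 || x6) — x6 is true.
  2. (x9 || x3) — x3 is true.
  3. (!x5 || x6) — !x5 is true.
  4. (x7 || !x5) — !x5 is true.
  5. (!x1 || !x5) — !x5 is true.
  6. (x9 || !x2) — !x2 is true.
  7. (x4 || x3) — x3 is true.
  8. (x3 || x9 || x2) — x3 is true.
  9. (!x9 || !x8 || x1) — !x8 is true.
  10. (x5 || !x3 || !x2) — !x2 is true.
  11. (!x4 || x6 || x3) — x3 is true.
  12. (x1 || !x2 || !x9) — x1 is true.
  13. (x9 || x4 || !x5) — !x5 is true.
  14. (x8 || x3) — x3 is true.
  15. (!x7 || x8) — !x7 is true.
  16. (x1 || !x9) — x1 is true.
  17. (!x8 || x4) — !x8 is true.
  18. (x7 || !x9) — !x9 is true.
  19. (x8 || x2 || !x4) — !x4 is true.
  20. (x3 || !x1 || x5) — x3 is true.
  21. (x6 || !x2 || !x7) — !x7 is true.

x1=True  x2=False  x3=True  x4=False  x5=False  x6=True  x7=False  x8=False  x9=False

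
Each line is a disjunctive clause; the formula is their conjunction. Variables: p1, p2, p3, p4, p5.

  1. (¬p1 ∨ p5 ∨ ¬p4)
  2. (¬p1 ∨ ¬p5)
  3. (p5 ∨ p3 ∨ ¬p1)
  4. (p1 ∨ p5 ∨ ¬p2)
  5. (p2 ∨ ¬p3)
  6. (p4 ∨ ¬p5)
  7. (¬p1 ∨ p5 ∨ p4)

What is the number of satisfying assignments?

The models are:
  p1=F p2=F p3=F p4=F p5=F
  p1=F p2=F p3=F p4=T p5=F
  p1=F p2=F p3=F p4=T p5=T
  p1=F p2=T p3=F p4=T p5=T
  p1=F p2=T p3=T p4=T p5=T
That's 5 in total.

5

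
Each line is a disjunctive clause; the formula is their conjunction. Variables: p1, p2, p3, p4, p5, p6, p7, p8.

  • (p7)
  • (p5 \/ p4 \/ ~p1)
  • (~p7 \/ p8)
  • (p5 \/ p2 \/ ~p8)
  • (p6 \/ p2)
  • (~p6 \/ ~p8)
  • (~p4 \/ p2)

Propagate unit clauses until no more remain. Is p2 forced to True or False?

(p7) is a unit clause: p7 = True.
In (~p7 \/ p8), ~p7 is now false; p8 must hold, so p8 = True.
(~p6 \/ ~p8): since p8 = True, the clause reduces to (~p6). p6 = False.
In (p2 \/ p6), p6 is now false; p2 must hold, so p2 = True.

True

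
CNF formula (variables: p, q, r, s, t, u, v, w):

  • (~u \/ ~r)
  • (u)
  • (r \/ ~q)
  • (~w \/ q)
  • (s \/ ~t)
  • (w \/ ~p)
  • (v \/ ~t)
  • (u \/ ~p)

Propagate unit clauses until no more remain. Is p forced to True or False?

False

(u) is a unit clause: u = True.
In (~r \/ ~u), ~u is now false; ~r must hold, so r = False.
From (~q \/ r) and r = False: q = False.
In (q \/ ~w), q is now false; ~w must hold, so w = False.
(w \/ ~p): since w = False, the clause reduces to (~p). p = False.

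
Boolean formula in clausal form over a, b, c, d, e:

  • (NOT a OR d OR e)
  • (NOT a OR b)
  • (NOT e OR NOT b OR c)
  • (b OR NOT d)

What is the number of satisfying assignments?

Case analysis on b and a:
  b=T, a=T: remaining (c,d,e) ∈ {(F,T,F); (T,F,T); (T,T,F); (T,T,T)} — 4.
  b=T, a=F: d free; 3 ways for (c,e) × 2^1 = 6.
  b=F, a=T: a clause becomes empty — 0.
  b=F, a=F: remaining (c,d,e) ∈ {(F,F,F); (F,F,T); (T,F,F); (T,F,T)} — 4.
Total: 4 + 6 + 0 + 4 = 14.

14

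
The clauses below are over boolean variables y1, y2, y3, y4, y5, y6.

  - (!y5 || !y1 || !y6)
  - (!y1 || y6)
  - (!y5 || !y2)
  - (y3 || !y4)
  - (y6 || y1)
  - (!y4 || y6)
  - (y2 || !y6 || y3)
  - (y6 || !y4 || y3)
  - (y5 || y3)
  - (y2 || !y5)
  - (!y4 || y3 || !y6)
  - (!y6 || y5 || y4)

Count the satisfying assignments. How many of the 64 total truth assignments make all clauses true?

Satisfying assignments:
  y1=F y2=F y3=T y4=T y5=F y6=T
  y1=F y2=T y3=T y4=T y5=F y6=T
  y1=T y2=F y3=T y4=T y5=F y6=T
  y1=T y2=T y3=T y4=T y5=F y6=T
Count: 4.

4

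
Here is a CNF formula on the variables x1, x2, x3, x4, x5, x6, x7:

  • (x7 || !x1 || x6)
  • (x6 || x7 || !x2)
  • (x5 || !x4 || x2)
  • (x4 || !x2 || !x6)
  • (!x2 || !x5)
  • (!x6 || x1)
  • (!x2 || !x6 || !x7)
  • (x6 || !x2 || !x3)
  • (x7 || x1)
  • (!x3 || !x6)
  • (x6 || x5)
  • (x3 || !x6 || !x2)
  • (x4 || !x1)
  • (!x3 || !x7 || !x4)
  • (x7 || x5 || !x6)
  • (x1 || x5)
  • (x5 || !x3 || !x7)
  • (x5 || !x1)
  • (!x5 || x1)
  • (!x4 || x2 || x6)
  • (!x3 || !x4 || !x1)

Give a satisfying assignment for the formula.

Set x1 = True and propagate.
  then x4 is forced to True.
  then x5 is forced to True.
  then x2 is forced to False.
  then x6 is forced to True.
  then x3 is forced to False.
x7 is now unconstrained; take x7 = True.
Every clause has at least one true literal under this assignment.

x1=T, x2=F, x3=F, x4=T, x5=T, x6=T, x7=T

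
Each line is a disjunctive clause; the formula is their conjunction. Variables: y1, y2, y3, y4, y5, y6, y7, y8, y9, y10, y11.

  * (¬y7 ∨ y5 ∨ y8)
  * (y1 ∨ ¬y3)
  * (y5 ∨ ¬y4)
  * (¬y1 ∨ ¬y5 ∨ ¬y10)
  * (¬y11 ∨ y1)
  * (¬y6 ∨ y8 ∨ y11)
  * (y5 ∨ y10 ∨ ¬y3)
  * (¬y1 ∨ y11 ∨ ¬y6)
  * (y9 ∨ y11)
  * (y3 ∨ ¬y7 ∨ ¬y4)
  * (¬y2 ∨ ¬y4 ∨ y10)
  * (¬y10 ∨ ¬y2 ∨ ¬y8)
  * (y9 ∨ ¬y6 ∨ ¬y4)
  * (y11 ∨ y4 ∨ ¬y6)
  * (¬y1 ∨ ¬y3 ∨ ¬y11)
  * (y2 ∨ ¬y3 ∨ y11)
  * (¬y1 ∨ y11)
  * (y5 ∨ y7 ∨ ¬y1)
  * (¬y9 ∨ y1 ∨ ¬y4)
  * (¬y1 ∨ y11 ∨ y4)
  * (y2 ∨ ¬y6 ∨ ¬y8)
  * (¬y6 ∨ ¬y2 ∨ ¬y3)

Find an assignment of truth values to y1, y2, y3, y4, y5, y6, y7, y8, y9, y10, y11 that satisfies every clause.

Pure literal: y6 appears only negated; assign y6 = False.
Set y1 = False and propagate.
  then y3 is forced to False.
  then y11 is forced to False.
  then y9 is forced to True.
  then y4 is forced to False.
Branch on y2: take y2 = False.
Branch on y5: take y5 = True.
y7, y8, y10 are now unconstrained; take y7 = True, y8 = True, y10 = False.

y1=F, y2=F, y3=F, y4=F, y5=T, y6=F, y7=T, y8=T, y9=T, y10=F, y11=F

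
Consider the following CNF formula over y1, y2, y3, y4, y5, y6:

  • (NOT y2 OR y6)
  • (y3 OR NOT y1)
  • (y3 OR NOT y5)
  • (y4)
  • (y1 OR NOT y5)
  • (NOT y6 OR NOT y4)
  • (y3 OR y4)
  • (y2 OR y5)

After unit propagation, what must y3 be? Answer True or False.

True

Unit clause (y4) sets y4 = True.
(NOT y6 OR NOT y4): since y4 = True, the clause reduces to (NOT y6). y6 = False.
(y6 OR NOT y2) with y6 = False leaves only NOT y2, so y2 = False.
From (y2 OR y5) and y2 = False: y5 = True.
From (y3 OR NOT y5) and y5 = True: y3 = True.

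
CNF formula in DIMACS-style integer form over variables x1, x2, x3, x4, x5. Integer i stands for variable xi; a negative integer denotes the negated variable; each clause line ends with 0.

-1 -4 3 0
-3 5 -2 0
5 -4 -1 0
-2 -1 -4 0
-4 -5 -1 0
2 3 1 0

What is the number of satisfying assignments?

Split on x1, then x4.
  x1=1, x4=1: a clause becomes empty — 0.
  x1=1, x4=0: 7 of the 8 assignments to (x2,x3,x5) work.
  x1=0, x4=1: 5 of the 8 assignments to (x2,x3,x5) work.
  x1=0, x4=0: 5 of the 8 assignments to (x2,x3,x5) work.
Total: 0 + 7 + 5 + 5 = 17.

17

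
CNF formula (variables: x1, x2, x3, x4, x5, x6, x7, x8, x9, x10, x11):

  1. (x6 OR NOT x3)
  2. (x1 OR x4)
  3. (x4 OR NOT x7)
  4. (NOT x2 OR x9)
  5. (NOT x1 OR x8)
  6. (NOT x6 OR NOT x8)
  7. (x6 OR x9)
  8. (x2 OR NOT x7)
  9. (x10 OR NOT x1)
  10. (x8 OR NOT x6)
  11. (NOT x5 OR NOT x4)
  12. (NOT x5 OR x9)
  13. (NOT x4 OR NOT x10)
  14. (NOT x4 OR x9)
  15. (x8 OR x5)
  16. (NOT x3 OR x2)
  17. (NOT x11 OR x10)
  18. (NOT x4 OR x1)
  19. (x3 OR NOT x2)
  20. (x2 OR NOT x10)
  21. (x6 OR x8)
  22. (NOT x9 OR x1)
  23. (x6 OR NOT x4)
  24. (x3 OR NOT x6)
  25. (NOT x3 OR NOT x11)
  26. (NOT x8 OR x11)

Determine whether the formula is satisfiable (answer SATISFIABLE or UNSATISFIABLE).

x4 = True:
  propagation gives x5=False, x10=False, x1=False; an empty clause results — contradiction.
x4 = False:
  propagation gives x1=True, x7=False, x8=True, x6=False; an empty clause results — contradiction.
Every branch closes, so no satisfying assignment exists.

UNSATISFIABLE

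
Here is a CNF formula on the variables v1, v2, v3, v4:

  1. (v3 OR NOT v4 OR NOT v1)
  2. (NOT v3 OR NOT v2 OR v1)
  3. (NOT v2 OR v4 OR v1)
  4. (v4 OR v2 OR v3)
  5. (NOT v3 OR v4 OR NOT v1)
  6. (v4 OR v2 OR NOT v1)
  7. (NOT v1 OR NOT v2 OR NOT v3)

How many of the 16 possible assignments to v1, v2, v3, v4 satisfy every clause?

6

The models are:
  v1=0 v2=0 v3=0 v4=1
  v1=0 v2=0 v3=1 v4=0
  v1=0 v2=0 v3=1 v4=1
  v1=0 v2=1 v3=0 v4=1
  v1=1 v2=0 v3=1 v4=1
  v1=1 v2=1 v3=0 v4=0
That's 6 in total.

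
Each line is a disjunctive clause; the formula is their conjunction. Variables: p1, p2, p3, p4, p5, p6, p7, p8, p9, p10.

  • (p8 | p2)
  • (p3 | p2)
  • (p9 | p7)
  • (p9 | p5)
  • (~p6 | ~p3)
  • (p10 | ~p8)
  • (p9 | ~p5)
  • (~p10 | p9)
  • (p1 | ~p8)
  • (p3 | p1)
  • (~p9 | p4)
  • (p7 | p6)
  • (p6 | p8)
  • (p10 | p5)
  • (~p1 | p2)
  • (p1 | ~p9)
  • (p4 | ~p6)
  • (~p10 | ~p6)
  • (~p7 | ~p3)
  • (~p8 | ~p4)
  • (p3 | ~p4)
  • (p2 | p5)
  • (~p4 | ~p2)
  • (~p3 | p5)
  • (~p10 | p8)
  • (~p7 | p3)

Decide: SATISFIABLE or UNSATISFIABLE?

UNSATISFIABLE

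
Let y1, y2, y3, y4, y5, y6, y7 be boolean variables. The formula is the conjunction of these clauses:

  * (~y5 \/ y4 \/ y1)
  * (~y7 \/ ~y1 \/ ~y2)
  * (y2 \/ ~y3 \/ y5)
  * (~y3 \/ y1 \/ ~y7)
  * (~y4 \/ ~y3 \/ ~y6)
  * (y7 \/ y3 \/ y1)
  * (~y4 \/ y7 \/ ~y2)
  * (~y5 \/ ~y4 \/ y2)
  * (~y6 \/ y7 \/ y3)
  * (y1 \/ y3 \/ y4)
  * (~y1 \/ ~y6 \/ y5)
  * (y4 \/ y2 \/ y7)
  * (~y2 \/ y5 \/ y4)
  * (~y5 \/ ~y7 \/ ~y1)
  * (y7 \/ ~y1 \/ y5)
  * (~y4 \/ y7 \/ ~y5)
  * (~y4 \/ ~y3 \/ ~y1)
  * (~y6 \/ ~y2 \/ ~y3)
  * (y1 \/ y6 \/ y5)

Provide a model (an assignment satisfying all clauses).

Branch on y1: take y1 = True.
For the remaining variables, y2 = False, y3 = False, y4 = True, y5 = False, y6 = False, y7 = True works.
Check each clause:
  1. (y4 \/ ~y5 \/ y1) — y1 is true.
  2. (~y1 \/ ~y7 \/ ~y2) — ~y2 is true.
  3. (~y3 \/ y5 \/ y2) — ~y3 is true.
  4. (~y3 \/ y1 \/ ~y7) — ~y3 is true.
  5. (~y3 \/ ~y6 \/ ~y4) — ~y6 is true.
  6. (y1 \/ y3 \/ y7) — y1 is true.
  7. (~y2 \/ y7 \/ ~y4) — ~y2 is true.
  8. (y2 \/ ~y5 \/ ~y4) — ~y5 is true.
  9. (~y6 \/ y7 \/ y3) — ~y6 is true.
  10. (y4 \/ y3 \/ y1) — y1 is true.
  11. (~y1 \/ y5 \/ ~y6) — ~y6 is true.
  12. (y7 \/ y4 \/ y2) — y4 is true.
  13. (y5 \/ y4 \/ ~y2) — y4 is true.
  14. (~y5 \/ ~y1 \/ ~y7) — ~y5 is true.
  15. (~y1 \/ y5 \/ y7) — y7 is true.
  16. (y7 \/ ~y4 \/ ~y5) — ~y5 is true.
  17. (~y3 \/ ~y4 \/ ~y1) — ~y3 is true.
  18. (~y6 \/ ~y2 \/ ~y3) — ~y6 is true.
  19. (y6 \/ y5 \/ y1) — y1 is true.

y1=True  y2=False  y3=False  y4=True  y5=False  y6=False  y7=True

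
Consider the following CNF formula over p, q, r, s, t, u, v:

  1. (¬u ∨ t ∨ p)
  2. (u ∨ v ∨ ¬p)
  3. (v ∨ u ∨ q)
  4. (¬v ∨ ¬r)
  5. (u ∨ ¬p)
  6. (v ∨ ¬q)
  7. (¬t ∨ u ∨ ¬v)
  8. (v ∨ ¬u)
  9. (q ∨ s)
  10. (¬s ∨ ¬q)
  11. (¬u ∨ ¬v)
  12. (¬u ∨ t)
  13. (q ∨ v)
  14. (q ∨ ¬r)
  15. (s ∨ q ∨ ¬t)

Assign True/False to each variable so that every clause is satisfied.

p = False, q = True, r = False, s = False, t = False, u = False, v = True

Check each clause:
  1. (p ∨ t ∨ ¬u) — ¬u is true.
  2. (¬p ∨ u ∨ v) — v is true.
  3. (v ∨ u ∨ q) — q is true.
  4. (¬r ∨ ¬v) — ¬r is true.
  5. (u ∨ ¬p) — ¬p is true.
  6. (¬q ∨ v) — v is true.
  7. (u ∨ ¬v ∨ ¬t) — ¬t is true.
  8. (v ∨ ¬u) — ¬u is true.
  9. (q ∨ s) — q is true.
  10. (¬q ∨ ¬s) — ¬s is true.
  11. (¬u ∨ ¬v) — ¬u is true.
  12. (¬u ∨ t) — ¬u is true.
  13. (v ∨ q) — q is true.
  14. (¬r ∨ q) — q is true.
  15. (q ∨ s ∨ ¬t) — q is true.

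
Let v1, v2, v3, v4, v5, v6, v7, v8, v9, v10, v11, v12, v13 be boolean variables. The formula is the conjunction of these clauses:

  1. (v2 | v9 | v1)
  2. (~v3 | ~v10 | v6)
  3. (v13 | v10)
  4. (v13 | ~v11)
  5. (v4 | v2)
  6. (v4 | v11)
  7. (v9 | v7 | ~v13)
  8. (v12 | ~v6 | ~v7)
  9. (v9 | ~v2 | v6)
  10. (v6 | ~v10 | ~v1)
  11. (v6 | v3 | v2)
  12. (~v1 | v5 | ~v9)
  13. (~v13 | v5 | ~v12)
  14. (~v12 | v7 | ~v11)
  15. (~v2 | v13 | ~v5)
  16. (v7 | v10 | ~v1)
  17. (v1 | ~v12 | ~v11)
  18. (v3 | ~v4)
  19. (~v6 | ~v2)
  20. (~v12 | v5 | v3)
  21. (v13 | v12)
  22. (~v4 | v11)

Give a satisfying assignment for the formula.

Set v1 = True and propagate.
Set v2 = False and propagate.
  then v4 is forced to True.
  then v3 is forced to True.
  then v11 is forced to True.
  then v13 is forced to True.
Try v5 = True.
For the remaining variables, v6 = False, v7 = True, v8 = True, v9 = False, v10 = False, v12 = False works.
Every clause has at least one true literal under this assignment.

v1 = 1  v2 = 0  v3 = 1  v4 = 1  v5 = 1  v6 = 0  v7 = 1  v8 = 1  v9 = 0  v10 = 0  v11 = 1  v12 = 0  v13 = 1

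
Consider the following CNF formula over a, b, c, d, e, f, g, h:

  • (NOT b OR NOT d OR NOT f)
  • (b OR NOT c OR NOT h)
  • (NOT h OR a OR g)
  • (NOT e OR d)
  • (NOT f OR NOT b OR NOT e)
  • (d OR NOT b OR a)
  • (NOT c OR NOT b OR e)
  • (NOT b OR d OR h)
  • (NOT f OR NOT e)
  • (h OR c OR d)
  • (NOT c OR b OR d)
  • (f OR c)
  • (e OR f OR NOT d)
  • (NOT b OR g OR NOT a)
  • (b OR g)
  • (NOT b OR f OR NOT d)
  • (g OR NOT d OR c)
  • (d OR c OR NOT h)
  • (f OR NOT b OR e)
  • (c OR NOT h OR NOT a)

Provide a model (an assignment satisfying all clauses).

a=True, b=False, c=True, d=True, e=True, f=False, g=True, h=False

Pure literal: g appears only positively; assign g = True.
Branch on a: take a = True.
For the remaining variables, b = False, c = True, d = True, e = True, f = False, h = False works.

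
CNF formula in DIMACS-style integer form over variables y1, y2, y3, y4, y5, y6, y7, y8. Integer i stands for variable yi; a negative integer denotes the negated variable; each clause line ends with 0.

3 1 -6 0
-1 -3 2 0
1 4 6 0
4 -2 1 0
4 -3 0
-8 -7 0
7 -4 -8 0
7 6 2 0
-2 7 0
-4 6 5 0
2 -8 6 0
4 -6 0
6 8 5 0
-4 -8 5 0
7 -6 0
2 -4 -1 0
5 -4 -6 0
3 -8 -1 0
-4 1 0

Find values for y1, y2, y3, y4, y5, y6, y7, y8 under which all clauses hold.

Pure literal: y5 appears only positively; assign y5 = True.
Try y1 = True.
Branch on y2: take y2 = True.
  then y7 is forced to True.
  then y8 is forced to False.
Branch on y3: take y3 = False.
The remaining clauses are satisfied by y4 = False, y6 = False.
Every clause has at least one true literal under this assignment.

y1=T, y2=T, y3=F, y4=F, y5=T, y6=F, y7=T, y8=F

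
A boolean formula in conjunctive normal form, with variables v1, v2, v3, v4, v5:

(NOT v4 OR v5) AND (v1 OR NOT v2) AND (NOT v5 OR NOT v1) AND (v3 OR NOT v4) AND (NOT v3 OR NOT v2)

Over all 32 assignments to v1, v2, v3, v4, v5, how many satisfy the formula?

8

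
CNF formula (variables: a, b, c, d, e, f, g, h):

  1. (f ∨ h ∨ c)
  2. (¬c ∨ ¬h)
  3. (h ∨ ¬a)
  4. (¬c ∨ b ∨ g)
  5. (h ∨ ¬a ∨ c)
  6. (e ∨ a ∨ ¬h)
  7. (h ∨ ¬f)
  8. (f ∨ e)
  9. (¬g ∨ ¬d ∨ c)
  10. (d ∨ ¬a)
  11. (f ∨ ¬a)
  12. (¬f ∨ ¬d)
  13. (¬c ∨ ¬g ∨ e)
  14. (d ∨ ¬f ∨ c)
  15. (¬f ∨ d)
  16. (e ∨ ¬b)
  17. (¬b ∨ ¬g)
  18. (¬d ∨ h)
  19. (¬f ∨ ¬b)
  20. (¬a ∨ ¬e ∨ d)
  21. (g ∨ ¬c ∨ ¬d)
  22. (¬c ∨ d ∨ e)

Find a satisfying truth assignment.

a=False  b=True  c=True  d=False  e=True  f=False  g=False  h=False

Set a = False and propagate.
Set b = True and propagate.
  then e is forced to True.
  then g is forced to False.
  then f is forced to False.
Set c = True and propagate.
  then h is forced to False.
  then d is forced to False.
Check each clause:
  1. (h ∨ f ∨ c) — c is true.
  2. (¬c ∨ ¬h) — ¬h is true.
  3. (¬a ∨ h) — ¬a is true.
  4. (b ∨ ¬c ∨ g) — b is true.
  5. (¬a ∨ h ∨ c) — c is true.
  6. (¬h ∨ a ∨ e) — ¬h is true.
  7. (¬f ∨ h) — ¬f is true.
  8. (f ∨ e) — e is true.
  9. (¬g ∨ c ∨ ¬d) — ¬g is true.
  10. (d ∨ ¬a) — ¬a is true.
  11. (¬a ∨ f) — ¬a is true.
  12. (¬d ∨ ¬f) — ¬f is true.
  13. (e ∨ ¬c ∨ ¬g) — ¬g is true.
  14. (c ∨ ¬f ∨ d) — ¬f is true.
  15. (¬f ∨ d) — ¬f is true.
  16. (e ∨ ¬b) — e is true.
  17. (¬g ∨ ¬b) — ¬g is true.
  18. (h ∨ ¬d) — ¬d is true.
  19. (¬b ∨ ¬f) — ¬f is true.
  20. (d ∨ ¬a ∨ ¬e) — ¬a is true.
  21. (¬d ∨ ¬c ∨ g) — ¬d is true.
  22. (d ∨ e ∨ ¬c) — e is true.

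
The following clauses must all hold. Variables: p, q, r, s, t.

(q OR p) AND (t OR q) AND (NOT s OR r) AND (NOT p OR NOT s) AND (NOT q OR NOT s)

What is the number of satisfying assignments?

10

Case analysis on q and s:
  q=T, s=T: a clause becomes empty — 0.
  q=T, s=F: p, r, t free → 2^3 = 8.
  q=F, s=T: a clause becomes empty — 0.
  q=F, s=F: remaining (p,r,t) ∈ {(T,F,T); (T,T,T)} — 2.
Total: 0 + 8 + 0 + 2 = 10.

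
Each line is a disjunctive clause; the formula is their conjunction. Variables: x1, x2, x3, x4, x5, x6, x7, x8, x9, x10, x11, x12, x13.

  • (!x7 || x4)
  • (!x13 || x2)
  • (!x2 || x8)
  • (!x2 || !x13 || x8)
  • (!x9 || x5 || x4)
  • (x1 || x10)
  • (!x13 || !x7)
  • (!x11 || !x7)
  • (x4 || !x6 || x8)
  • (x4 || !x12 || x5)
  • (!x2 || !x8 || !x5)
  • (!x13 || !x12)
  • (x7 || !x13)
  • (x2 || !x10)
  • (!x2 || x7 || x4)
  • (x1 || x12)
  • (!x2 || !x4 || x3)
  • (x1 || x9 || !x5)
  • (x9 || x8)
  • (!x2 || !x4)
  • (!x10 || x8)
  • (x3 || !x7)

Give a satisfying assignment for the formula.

x1 = T, x2 = F, x3 = F, x4 = T, x5 = F, x6 = F, x7 = F, x8 = T, x9 = T, x10 = F, x11 = F, x12 = T, x13 = F

Check each clause:
  1. (x4 || !x7) — !x7 is true.
  2. (x2 || !x13) — !x13 is true.
  3. (!x2 || x8) — x8 is true.
  4. (!x2 || x8 || !x13) — x8 is true.
  5. (x5 || !x9 || x4) — x4 is true.
  6. (x10 || x1) — x1 is true.
  7. (!x13 || !x7) — !x7 is true.
  8. (!x7 || !x11) — !x7 is true.
  9. (!x6 || x4 || x8) — x8 is true.
  10. (x4 || !x12 || x5) — x4 is true.
  11. (!x8 || !x2 || !x5) — !x5 is true.
  12. (!x13 || !x12) — !x13 is true.
  13. (x7 || !x13) — !x13 is true.
  14. (!x10 || x2) — !x10 is true.
  15. (x7 || x4 || !x2) — x4 is true.
  16. (x1 || x12) — x1 is true.
  17. (!x2 || x3 || !x4) — !x2 is true.
  18. (x1 || !x5 || x9) — x1 is true.
  19. (x9 || x8) — x8 is true.
  20. (!x2 || !x4) — !x2 is true.
  21. (!x10 || x8) — x8 is true.
  22. (!x7 || x3) — !x7 is true.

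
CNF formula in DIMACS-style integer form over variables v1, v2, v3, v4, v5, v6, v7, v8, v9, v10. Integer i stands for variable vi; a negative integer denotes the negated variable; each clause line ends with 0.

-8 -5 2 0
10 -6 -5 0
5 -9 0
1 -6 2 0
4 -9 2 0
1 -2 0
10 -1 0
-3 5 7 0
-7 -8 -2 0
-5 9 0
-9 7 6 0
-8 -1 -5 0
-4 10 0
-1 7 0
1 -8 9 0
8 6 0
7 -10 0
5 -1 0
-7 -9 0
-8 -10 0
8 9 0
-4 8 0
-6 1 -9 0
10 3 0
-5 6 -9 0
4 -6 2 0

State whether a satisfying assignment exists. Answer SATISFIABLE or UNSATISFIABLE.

UNSATISFIABLE

v9 = True:
  propagation gives v5=True, v7=False, v6=True, v10=True; an empty clause results — contradiction.
v9 = False:
  propagation gives v5=False, v1=False, v2=False, v6=False; an empty clause results — contradiction.
Every branch closes, so no satisfying assignment exists.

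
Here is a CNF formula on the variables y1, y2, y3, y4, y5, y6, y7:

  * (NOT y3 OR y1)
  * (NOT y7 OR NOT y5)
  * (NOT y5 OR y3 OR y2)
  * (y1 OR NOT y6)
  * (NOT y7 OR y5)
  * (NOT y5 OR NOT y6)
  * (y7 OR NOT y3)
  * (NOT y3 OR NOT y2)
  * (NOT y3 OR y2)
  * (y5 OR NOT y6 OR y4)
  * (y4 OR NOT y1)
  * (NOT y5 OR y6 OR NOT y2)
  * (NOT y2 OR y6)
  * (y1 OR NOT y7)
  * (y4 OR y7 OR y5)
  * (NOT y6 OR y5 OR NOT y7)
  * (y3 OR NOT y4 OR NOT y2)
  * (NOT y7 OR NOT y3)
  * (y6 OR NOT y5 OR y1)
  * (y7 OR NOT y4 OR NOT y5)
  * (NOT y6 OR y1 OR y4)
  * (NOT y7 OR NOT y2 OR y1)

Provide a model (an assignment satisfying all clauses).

y1=1, y2=0, y3=0, y4=1, y5=0, y6=1, y7=0

Check each clause:
  1. (y1 OR NOT y3) — y1 is true.
  2. (NOT y5 OR NOT y7) — NOT y7 is true.
  3. (NOT y5 OR y3 OR y2) — NOT y5 is true.
  4. (NOT y6 OR y1) — y1 is true.
  5. (y5 OR NOT y7) — NOT y7 is true.
  6. (NOT y6 OR NOT y5) — NOT y5 is true.
  7. (y7 OR NOT y3) — NOT y3 is true.
  8. (NOT y2 OR NOT y3) — NOT y3 is true.
  9. (y2 OR NOT y3) — NOT y3 is true.
  10. (y5 OR NOT y6 OR y4) — y4 is true.
  11. (y4 OR NOT y1) — y4 is true.
  12. (y6 OR NOT y5 OR NOT y2) — NOT y5 is true.
  13. (y6 OR NOT y2) — y6 is true.
  14. (NOT y7 OR y1) — y1 is true.
  15. (y4 OR y5 OR y7) — y4 is true.
  16. (NOT y7 OR y5 OR NOT y6) — NOT y7 is true.
  17. (NOT y4 OR y3 OR NOT y2) — NOT y2 is true.
  18. (NOT y7 OR NOT y3) — NOT y7 is true.
  19. (NOT y5 OR y6 OR y1) — y1 is true.
  20. (NOT y5 OR NOT y4 OR y7) — NOT y5 is true.
  21. (NOT y6 OR y4 OR y1) — y1 is true.
  22. (NOT y7 OR y1 OR NOT y2) — y1 is true.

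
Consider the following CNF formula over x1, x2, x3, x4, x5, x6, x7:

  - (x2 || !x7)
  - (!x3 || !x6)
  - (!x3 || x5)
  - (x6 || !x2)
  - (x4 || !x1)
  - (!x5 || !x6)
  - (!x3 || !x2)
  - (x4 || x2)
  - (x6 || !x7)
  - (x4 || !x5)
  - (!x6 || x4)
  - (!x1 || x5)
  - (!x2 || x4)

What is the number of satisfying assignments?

Case analysis on x2 and x4:
  x2=1, x4=1: remaining (x1,x3,x5,x6,x7) ∈ {(0,0,0,1,0); (0,0,0,1,1)} — 2.
  x2=1, x4=0: a clause becomes empty — 0.
  x2=0, x4=1: 6 of the 32 assignments to (x1,x3,x5,x6,x7) work.
  x2=0, x4=0: a clause becomes empty — 0.
Total: 2 + 0 + 6 + 0 = 8.

8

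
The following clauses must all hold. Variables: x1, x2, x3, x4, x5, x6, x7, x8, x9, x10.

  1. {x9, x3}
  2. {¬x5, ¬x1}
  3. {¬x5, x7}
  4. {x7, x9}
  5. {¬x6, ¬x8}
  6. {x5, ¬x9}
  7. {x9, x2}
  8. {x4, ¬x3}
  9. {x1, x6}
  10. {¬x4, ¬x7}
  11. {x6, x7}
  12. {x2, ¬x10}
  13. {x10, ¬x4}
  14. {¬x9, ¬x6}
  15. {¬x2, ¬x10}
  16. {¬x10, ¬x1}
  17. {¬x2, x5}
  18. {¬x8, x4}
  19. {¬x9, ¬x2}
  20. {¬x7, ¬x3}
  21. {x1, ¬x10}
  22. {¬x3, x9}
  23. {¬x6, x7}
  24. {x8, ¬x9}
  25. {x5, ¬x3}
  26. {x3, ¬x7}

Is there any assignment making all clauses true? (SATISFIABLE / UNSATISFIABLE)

x9 = True:
  propagation gives x5=True, x1=False, x7=True, x6=True; an empty clause results — contradiction.
x9 = False:
  propagation gives x3=True; an empty clause results — contradiction.
Every branch closes, so no satisfying assignment exists.

UNSATISFIABLE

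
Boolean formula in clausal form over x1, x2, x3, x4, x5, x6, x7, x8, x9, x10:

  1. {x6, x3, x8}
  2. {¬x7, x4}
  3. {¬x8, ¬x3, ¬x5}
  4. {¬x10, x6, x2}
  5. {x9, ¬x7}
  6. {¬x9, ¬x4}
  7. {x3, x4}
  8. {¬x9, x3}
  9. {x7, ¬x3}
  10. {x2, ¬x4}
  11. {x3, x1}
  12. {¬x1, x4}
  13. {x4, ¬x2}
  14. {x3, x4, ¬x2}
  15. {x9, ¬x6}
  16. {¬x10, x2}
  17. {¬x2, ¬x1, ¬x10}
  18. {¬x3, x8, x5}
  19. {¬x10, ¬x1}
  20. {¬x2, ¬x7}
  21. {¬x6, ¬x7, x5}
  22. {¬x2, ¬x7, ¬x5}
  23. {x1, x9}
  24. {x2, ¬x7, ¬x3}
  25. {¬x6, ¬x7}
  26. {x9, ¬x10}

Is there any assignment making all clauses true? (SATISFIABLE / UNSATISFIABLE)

SATISFIABLE

x10 occurs only negated in the remaining clauses — set x10 = False.
Try x1 = True.
  then x4 is forced to True.
  then x9 is forced to False.
  then x7 is forced to False.
  then x3 is forced to False.
  then x2 is forced to True.
  then x6 is forced to False.
  then x8 is forced to True.
x5 is now unconstrained; take x5 = True.
Every clause has at least one true literal under this assignment.
So x1=T, x2=T, x3=F, x4=T, x5=T, x6=F, x7=F, x8=T, x9=F, x10=F is a satisfying assignment.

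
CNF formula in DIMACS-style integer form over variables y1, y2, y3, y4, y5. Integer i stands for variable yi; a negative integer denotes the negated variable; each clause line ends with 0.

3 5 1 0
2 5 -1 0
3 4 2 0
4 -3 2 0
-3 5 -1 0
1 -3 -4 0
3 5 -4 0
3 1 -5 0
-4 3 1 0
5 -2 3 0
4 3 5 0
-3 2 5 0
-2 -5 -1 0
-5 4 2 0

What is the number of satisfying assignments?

Satisfying assignments:
  y1=0 y2=1 y3=1 y4=0 y5=0
  y1=0 y2=1 y3=1 y4=0 y5=1
  y1=1 y2=0 y3=0 y4=1 y5=1
  y1=1 y2=0 y3=1 y4=1 y5=1
Count: 4.

4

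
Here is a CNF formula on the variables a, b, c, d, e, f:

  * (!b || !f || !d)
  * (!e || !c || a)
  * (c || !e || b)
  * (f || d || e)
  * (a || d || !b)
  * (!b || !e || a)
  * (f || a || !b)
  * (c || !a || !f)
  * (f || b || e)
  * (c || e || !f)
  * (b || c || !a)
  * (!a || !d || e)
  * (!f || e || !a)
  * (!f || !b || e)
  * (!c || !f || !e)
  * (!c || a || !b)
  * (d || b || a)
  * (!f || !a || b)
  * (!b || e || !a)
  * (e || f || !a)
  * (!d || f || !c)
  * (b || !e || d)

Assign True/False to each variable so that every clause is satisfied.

a=True, b=True, c=True, d=False, e=True, f=False

Check each clause:
  1. (!f || !b || !d) — !f is true.
  2. (!e || a || !c) — a is true.
  3. (b || c || !e) — c is true.
  4. (d || f || e) — e is true.
  5. (a || d || !b) — a is true.
  6. (a || !e || !b) — a is true.
  7. (!b || a || f) — a is true.
  8. (!f || !a || c) — !f is true.
  9. (f || b || e) — b is true.
  10. (c || e || !f) — !f is true.
  11. (c || b || !a) — b is true.
  12. (!d || e || !a) — !d is true.
  13. (!f || !a || e) — !f is true.
  14. (e || !b || !f) — !f is true.
  15. (!f || !c || !e) — !f is true.
  16. (!b || a || !c) — a is true.
  17. (b || d || a) — a is true.
  18. (!a || b || !f) — !f is true.
  19. (!b || !a || e) — e is true.
  20. (e || f || !a) — e is true.
  21. (!c || f || !d) — !d is true.
  22. (!e || d || b) — b is true.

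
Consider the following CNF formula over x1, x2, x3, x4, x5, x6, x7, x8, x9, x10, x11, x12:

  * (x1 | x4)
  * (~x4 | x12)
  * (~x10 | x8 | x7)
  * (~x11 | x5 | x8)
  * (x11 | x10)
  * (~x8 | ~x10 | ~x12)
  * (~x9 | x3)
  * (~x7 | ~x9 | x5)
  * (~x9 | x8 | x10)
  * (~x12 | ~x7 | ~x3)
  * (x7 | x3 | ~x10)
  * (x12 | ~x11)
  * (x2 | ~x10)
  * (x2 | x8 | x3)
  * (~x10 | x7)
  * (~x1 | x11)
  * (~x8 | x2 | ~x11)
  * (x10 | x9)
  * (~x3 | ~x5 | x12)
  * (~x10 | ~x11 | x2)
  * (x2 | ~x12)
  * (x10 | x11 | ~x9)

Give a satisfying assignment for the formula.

x1=T, x2=T, x3=T, x4=F, x5=T, x6=F, x7=F, x8=T, x9=T, x10=F, x11=T, x12=T

Check each clause:
  1. (x4 | x1) — x1 is true.
  2. (x12 | ~x4) — x12 is true.
  3. (x8 | ~x10 | x7) — x8 is true.
  4. (x5 | x8 | ~x11) — x8 is true.
  5. (x11 | x10) — x11 is true.
  6. (~x8 | ~x10 | ~x12) — ~x10 is true.
  7. (~x9 | x3) — x3 is true.
  8. (~x9 | ~x7 | x5) — ~x7 is true.
  9. (~x9 | x8 | x10) — x8 is true.
  10. (~x7 | ~x3 | ~x12) — ~x7 is true.
  11. (~x10 | x3 | x7) — x3 is true.
  12. (~x11 | x12) — x12 is true.
  13. (~x10 | x2) — x2 is true.
  14. (x2 | x3 | x8) — x8 is true.
  15. (~x10 | x7) — ~x10 is true.
  16. (x11 | ~x1) — x11 is true.
  17. (~x8 | x2 | ~x11) — x2 is true.
  18. (x9 | x10) — x9 is true.
  19. (~x5 | x12 | ~x3) — x12 is true.
  20. (~x11 | x2 | ~x10) — x2 is true.
  21. (x2 | ~x12) — x2 is true.
  22. (x11 | ~x9 | x10) — x11 is true.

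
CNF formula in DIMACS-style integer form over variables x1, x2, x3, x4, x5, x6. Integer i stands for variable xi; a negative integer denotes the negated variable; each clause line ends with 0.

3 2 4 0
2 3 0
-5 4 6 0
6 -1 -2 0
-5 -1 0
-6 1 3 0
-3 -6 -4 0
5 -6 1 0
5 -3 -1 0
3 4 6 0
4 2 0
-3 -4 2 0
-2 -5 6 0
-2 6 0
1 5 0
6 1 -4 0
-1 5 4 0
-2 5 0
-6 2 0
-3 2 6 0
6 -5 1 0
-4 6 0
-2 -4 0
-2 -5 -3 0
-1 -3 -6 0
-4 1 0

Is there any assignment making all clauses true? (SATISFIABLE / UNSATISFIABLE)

UNSATISFIABLE

x6 = True:
  propagation gives x2=True, x5=True, x1=False, x3=True; an empty clause results — contradiction.
x6 = False:
  propagation gives x2=False, x3=True; an empty clause results — contradiction.
Every branch closes, so no satisfying assignment exists.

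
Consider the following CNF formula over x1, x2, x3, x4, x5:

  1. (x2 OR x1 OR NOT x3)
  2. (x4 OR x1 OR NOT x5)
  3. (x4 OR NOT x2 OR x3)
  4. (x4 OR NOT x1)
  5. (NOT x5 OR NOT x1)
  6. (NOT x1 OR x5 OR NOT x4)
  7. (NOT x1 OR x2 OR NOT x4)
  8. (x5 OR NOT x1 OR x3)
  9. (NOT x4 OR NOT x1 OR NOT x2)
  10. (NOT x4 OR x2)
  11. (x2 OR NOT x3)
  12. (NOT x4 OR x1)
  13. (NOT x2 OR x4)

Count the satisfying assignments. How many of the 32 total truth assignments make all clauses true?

Satisfying assignments:
  x1=F x2=F x3=F x4=F x5=F
That's 1 in total.

1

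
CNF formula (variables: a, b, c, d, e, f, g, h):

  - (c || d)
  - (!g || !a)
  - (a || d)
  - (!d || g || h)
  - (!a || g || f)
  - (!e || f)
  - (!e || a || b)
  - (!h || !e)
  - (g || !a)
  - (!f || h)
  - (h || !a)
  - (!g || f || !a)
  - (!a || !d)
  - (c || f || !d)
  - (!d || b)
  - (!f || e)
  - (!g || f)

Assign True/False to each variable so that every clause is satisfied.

a=False, b=True, c=True, d=True, e=False, f=False, g=False, h=True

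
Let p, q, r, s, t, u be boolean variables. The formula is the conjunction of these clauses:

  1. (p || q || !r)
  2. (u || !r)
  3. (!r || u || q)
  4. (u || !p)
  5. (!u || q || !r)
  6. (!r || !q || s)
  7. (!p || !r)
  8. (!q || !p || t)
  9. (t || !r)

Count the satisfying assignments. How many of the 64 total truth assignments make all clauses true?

Split on r, then q.
  r=1, q=1: remaining (p,s,t,u) ∈ {(0,1,1,1)} — 1.
  r=1, q=0: a clause becomes empty — 0.
  r=0, q=1: s free; 5 ways for (p,t,u) × 2^1 = 10.
  r=0, q=0: s, t free; 3 ways for (p,u) × 2^2 = 12.
Total: 1 + 0 + 10 + 12 = 23.

23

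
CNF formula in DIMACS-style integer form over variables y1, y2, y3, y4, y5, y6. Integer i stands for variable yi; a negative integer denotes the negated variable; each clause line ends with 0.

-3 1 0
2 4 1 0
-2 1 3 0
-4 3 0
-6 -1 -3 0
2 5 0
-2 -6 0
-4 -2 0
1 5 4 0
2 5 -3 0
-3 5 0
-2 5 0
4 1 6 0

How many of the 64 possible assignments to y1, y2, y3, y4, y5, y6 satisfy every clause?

6

Satisfying assignments:
  y1=T y2=F y3=F y4=F y5=T y6=F
  y1=T y2=F y3=F y4=F y5=T y6=T
  y1=T y2=F y3=T y4=F y5=T y6=F
  y1=T y2=F y3=T y4=T y5=T y6=F
  y1=T y2=T y3=F y4=F y5=T y6=F
  y1=T y2=T y3=T y4=F y5=T y6=F
Count: 6.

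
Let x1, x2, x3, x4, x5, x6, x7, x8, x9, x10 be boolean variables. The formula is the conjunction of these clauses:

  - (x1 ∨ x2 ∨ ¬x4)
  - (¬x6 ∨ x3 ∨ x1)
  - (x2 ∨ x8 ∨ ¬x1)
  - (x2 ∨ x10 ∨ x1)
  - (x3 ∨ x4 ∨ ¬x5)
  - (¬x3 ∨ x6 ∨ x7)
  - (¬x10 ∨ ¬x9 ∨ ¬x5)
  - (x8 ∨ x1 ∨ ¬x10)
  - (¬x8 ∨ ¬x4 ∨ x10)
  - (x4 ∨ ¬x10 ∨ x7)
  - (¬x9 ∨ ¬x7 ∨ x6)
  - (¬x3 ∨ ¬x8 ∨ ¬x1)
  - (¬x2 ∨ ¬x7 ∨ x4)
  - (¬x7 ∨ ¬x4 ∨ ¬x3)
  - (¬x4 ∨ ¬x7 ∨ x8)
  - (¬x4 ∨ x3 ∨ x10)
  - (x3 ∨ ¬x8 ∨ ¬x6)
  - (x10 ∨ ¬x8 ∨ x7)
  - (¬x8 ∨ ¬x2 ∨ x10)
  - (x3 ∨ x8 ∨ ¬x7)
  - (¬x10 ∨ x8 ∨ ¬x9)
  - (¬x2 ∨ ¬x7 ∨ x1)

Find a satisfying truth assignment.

x5 occurs only negated in the remaining clauses — set x5 = False.
Pure literal: x9 appears only negated; assign x9 = False.
Branch on x1: take x1 = True.
Branch on x2: take x2 = False.
  then x8 is forced to True.
  then x3 is forced to False.
  then x6 is forced to False.
The remaining clauses are satisfied by x4 = False, x7 = True, x10 = True.

x1=True, x2=False, x3=False, x4=False, x5=False, x6=False, x7=True, x8=True, x9=False, x10=True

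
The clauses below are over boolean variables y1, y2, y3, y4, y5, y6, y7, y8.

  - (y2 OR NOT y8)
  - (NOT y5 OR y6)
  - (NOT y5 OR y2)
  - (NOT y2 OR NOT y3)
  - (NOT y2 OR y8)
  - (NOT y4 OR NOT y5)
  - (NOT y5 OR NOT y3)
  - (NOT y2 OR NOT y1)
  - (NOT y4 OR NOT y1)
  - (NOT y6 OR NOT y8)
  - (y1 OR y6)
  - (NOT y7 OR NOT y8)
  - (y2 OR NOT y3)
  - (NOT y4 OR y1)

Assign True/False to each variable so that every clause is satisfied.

y1=T, y2=F, y3=F, y4=F, y5=F, y6=T, y7=T, y8=F

Pure literal: y3 appears only negated; assign y3 = False.
y4 occurs only negated in the remaining clauses — set y4 = False.
Set y1 = True and propagate.
  then y2 is forced to False.
  then y8 is forced to False.
  then y5 is forced to False.
y6, y7 are now unconstrained; take y6 = True, y7 = True.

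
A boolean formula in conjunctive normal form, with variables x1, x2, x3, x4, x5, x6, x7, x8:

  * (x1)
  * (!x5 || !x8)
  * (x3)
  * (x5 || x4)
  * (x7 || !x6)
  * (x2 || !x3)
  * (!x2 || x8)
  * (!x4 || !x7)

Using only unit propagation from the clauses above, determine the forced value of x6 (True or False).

False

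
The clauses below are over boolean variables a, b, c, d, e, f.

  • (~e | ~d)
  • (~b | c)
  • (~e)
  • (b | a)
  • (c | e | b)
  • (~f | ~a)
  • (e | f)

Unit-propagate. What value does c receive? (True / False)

True

(~e) stands alone — e = False.
In (f | e), e is now false; f must hold, so f = True.
From (~a | ~f) and f = True: a = False.
From (b | a) and a = False: b = True.
(c | ~b) with b = True leaves only c, so c = True.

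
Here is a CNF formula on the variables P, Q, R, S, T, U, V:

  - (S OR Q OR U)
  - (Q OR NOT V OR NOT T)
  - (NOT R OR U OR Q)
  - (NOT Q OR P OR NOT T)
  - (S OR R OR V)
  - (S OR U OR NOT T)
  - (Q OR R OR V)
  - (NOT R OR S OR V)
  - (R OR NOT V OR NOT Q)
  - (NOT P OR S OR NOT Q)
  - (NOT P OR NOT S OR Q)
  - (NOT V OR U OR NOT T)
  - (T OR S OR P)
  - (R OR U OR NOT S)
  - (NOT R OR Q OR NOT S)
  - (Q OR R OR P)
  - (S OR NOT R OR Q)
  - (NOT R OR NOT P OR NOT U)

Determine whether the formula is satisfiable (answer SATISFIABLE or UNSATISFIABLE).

SATISFIABLE

Set P = False and propagate.
Set Q = True and propagate.
  then T is forced to False.
  then S is forced to True.
The remaining clauses are satisfied by R = True, U = False, V = True.
Every clause has at least one true literal under this assignment.
So P=F, Q=T, R=T, S=T, T=F, U=F, V=T is a satisfying assignment.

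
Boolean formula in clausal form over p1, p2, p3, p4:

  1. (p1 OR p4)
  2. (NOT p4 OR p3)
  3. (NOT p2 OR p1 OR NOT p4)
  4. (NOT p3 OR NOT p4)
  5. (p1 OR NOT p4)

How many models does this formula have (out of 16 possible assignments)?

4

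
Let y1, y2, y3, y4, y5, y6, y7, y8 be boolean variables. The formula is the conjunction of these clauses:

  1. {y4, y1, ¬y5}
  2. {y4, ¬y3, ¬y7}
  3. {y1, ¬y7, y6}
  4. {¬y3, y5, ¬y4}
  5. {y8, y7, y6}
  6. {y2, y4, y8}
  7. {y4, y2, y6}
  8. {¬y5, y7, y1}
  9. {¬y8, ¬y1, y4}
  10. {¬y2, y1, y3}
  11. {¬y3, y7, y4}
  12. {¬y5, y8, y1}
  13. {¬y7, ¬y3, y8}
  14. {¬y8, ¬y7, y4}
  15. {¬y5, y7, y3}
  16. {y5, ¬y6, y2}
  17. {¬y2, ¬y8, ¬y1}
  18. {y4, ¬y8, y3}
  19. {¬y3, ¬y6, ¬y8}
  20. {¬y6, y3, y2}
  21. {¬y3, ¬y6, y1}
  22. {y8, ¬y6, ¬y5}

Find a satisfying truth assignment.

y1=T  y2=T  y3=F  y4=F  y5=F  y6=T  y7=F  y8=F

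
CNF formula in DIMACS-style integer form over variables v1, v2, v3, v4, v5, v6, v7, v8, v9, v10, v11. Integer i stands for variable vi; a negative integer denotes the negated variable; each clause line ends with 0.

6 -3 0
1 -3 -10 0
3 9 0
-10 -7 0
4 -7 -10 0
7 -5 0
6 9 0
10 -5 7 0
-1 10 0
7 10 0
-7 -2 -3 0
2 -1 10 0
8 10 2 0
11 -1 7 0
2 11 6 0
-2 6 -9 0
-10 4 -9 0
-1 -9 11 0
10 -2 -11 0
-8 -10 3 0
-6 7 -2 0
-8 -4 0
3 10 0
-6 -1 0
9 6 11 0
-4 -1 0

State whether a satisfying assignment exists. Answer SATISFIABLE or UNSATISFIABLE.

SATISFIABLE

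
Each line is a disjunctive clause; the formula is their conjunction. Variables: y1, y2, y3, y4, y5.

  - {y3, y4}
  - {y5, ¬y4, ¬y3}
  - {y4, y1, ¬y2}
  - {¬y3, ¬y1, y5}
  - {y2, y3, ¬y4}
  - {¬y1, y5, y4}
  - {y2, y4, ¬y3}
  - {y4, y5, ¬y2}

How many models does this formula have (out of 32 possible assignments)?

9

Split on y4, then y3.
  y4=T, y3=T: remaining (y1,y2,y5) ∈ {(F,F,T); (F,T,T); (T,F,T); (T,T,T)} — 4.
  y4=T, y3=F: remaining (y1,y2,y5) ∈ {(F,T,F); (F,T,T); (T,T,F); (T,T,T)} — 4.
  y4=F, y3=T: remaining (y1,y2,y5) ∈ {(T,T,T)} — 1.
  y4=F, y3=F: a clause becomes empty — 0.
Total: 4 + 4 + 1 + 0 = 9.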